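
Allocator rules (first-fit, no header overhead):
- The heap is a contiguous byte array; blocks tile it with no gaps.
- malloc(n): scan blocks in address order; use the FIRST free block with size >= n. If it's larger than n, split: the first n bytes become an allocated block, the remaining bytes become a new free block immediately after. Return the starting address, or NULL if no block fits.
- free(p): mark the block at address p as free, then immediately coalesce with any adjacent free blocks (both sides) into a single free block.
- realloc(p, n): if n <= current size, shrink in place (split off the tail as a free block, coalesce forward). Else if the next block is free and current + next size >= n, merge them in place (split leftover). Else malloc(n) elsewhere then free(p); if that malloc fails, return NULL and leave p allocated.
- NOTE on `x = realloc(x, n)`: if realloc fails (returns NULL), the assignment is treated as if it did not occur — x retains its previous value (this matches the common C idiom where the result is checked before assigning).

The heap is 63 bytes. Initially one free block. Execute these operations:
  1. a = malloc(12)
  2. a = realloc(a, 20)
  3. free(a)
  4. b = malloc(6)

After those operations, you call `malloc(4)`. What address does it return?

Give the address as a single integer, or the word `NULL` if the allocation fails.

Op 1: a = malloc(12) -> a = 0; heap: [0-11 ALLOC][12-62 FREE]
Op 2: a = realloc(a, 20) -> a = 0; heap: [0-19 ALLOC][20-62 FREE]
Op 3: free(a) -> (freed a); heap: [0-62 FREE]
Op 4: b = malloc(6) -> b = 0; heap: [0-5 ALLOC][6-62 FREE]
malloc(4): first-fit scan over [0-5 ALLOC][6-62 FREE] -> 6

Answer: 6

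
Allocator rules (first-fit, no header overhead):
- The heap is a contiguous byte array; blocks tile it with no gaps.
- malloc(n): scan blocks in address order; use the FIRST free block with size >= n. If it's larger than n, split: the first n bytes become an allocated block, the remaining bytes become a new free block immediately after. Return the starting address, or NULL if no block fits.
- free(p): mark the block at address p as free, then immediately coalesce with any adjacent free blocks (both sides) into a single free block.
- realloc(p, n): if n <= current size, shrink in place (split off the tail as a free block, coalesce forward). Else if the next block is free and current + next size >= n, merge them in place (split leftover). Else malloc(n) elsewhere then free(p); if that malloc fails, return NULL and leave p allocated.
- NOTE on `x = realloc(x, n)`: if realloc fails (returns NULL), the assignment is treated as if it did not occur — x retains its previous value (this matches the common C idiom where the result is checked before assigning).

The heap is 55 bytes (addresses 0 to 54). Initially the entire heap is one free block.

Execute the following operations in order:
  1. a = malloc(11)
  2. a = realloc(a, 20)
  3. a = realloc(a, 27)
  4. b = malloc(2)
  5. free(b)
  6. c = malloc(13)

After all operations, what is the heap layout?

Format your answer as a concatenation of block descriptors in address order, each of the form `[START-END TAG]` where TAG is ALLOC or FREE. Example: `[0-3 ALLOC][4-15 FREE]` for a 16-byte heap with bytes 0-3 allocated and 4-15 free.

Answer: [0-26 ALLOC][27-39 ALLOC][40-54 FREE]

Derivation:
Op 1: a = malloc(11) -> a = 0; heap: [0-10 ALLOC][11-54 FREE]
Op 2: a = realloc(a, 20) -> a = 0; heap: [0-19 ALLOC][20-54 FREE]
Op 3: a = realloc(a, 27) -> a = 0; heap: [0-26 ALLOC][27-54 FREE]
Op 4: b = malloc(2) -> b = 27; heap: [0-26 ALLOC][27-28 ALLOC][29-54 FREE]
Op 5: free(b) -> (freed b); heap: [0-26 ALLOC][27-54 FREE]
Op 6: c = malloc(13) -> c = 27; heap: [0-26 ALLOC][27-39 ALLOC][40-54 FREE]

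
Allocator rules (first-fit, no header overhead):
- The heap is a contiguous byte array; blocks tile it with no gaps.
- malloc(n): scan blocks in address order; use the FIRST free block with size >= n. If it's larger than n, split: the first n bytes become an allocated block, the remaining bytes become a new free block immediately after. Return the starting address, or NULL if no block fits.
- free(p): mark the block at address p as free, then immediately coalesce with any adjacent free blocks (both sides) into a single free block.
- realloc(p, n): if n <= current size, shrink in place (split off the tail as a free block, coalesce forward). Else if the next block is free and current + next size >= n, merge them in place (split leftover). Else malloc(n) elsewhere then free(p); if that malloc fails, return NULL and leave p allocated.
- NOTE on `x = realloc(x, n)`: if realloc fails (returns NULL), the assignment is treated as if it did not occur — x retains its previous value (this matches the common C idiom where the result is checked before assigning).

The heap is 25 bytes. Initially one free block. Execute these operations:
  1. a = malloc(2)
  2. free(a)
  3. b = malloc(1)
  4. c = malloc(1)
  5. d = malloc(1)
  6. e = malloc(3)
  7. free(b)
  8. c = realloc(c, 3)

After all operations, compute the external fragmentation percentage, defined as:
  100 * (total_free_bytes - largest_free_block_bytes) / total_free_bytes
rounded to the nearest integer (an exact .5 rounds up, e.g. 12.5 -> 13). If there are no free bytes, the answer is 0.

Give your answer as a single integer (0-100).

Op 1: a = malloc(2) -> a = 0; heap: [0-1 ALLOC][2-24 FREE]
Op 2: free(a) -> (freed a); heap: [0-24 FREE]
Op 3: b = malloc(1) -> b = 0; heap: [0-0 ALLOC][1-24 FREE]
Op 4: c = malloc(1) -> c = 1; heap: [0-0 ALLOC][1-1 ALLOC][2-24 FREE]
Op 5: d = malloc(1) -> d = 2; heap: [0-0 ALLOC][1-1 ALLOC][2-2 ALLOC][3-24 FREE]
Op 6: e = malloc(3) -> e = 3; heap: [0-0 ALLOC][1-1 ALLOC][2-2 ALLOC][3-5 ALLOC][6-24 FREE]
Op 7: free(b) -> (freed b); heap: [0-0 FREE][1-1 ALLOC][2-2 ALLOC][3-5 ALLOC][6-24 FREE]
Op 8: c = realloc(c, 3) -> c = 6; heap: [0-1 FREE][2-2 ALLOC][3-5 ALLOC][6-8 ALLOC][9-24 FREE]
Free blocks: [2 16] total_free=18 largest=16 -> 100*(18-16)/18 = 200/18 ≈ 11.111 -> rounds to 11

Answer: 11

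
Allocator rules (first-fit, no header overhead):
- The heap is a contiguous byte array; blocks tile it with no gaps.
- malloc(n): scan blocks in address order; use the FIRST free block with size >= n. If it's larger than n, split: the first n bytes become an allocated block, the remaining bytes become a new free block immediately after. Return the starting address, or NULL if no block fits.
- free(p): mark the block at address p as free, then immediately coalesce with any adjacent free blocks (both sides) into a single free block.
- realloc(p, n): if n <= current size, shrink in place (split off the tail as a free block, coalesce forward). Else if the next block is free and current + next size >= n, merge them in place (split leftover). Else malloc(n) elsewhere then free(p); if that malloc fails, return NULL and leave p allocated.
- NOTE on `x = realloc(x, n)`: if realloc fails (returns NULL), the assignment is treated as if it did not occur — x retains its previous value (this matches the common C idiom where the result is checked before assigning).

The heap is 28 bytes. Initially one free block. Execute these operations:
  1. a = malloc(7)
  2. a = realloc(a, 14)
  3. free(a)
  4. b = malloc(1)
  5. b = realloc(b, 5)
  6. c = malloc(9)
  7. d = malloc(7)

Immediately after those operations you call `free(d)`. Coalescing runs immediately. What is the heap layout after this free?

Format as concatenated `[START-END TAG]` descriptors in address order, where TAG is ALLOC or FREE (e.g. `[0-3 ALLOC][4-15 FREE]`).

Answer: [0-4 ALLOC][5-13 ALLOC][14-27 FREE]

Derivation:
Op 1: a = malloc(7) -> a = 0; heap: [0-6 ALLOC][7-27 FREE]
Op 2: a = realloc(a, 14) -> a = 0; heap: [0-13 ALLOC][14-27 FREE]
Op 3: free(a) -> (freed a); heap: [0-27 FREE]
Op 4: b = malloc(1) -> b = 0; heap: [0-0 ALLOC][1-27 FREE]
Op 5: b = realloc(b, 5) -> b = 0; heap: [0-4 ALLOC][5-27 FREE]
Op 6: c = malloc(9) -> c = 5; heap: [0-4 ALLOC][5-13 ALLOC][14-27 FREE]
Op 7: d = malloc(7) -> d = 14; heap: [0-4 ALLOC][5-13 ALLOC][14-20 ALLOC][21-27 FREE]
free(d): d = 14 -> block [14-20 ALLOC]; mark free, coalesce with adjacent free neighbors -> [0-4 ALLOC][5-13 ALLOC][14-27 FREE]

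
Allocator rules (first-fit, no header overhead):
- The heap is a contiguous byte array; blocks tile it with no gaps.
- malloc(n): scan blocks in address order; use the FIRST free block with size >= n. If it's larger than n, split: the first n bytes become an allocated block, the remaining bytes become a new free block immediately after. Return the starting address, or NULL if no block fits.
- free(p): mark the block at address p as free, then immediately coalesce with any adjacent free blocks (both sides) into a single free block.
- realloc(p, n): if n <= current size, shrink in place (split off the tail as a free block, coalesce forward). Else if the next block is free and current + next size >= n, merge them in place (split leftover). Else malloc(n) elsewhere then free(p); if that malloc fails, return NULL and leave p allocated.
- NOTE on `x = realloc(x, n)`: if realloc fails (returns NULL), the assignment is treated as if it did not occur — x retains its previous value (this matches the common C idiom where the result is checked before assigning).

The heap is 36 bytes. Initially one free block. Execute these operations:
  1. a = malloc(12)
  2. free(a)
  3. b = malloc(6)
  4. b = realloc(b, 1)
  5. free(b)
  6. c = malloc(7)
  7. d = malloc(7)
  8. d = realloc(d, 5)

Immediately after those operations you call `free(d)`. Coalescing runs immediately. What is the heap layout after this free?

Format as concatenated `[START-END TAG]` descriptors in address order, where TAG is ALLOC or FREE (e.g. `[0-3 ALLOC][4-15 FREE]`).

Answer: [0-6 ALLOC][7-35 FREE]

Derivation:
Op 1: a = malloc(12) -> a = 0; heap: [0-11 ALLOC][12-35 FREE]
Op 2: free(a) -> (freed a); heap: [0-35 FREE]
Op 3: b = malloc(6) -> b = 0; heap: [0-5 ALLOC][6-35 FREE]
Op 4: b = realloc(b, 1) -> b = 0; heap: [0-0 ALLOC][1-35 FREE]
Op 5: free(b) -> (freed b); heap: [0-35 FREE]
Op 6: c = malloc(7) -> c = 0; heap: [0-6 ALLOC][7-35 FREE]
Op 7: d = malloc(7) -> d = 7; heap: [0-6 ALLOC][7-13 ALLOC][14-35 FREE]
Op 8: d = realloc(d, 5) -> d = 7; heap: [0-6 ALLOC][7-11 ALLOC][12-35 FREE]
free(d): d = 7 -> block [7-11 ALLOC]; mark free, coalesce with adjacent free neighbors -> [0-6 ALLOC][7-35 FREE]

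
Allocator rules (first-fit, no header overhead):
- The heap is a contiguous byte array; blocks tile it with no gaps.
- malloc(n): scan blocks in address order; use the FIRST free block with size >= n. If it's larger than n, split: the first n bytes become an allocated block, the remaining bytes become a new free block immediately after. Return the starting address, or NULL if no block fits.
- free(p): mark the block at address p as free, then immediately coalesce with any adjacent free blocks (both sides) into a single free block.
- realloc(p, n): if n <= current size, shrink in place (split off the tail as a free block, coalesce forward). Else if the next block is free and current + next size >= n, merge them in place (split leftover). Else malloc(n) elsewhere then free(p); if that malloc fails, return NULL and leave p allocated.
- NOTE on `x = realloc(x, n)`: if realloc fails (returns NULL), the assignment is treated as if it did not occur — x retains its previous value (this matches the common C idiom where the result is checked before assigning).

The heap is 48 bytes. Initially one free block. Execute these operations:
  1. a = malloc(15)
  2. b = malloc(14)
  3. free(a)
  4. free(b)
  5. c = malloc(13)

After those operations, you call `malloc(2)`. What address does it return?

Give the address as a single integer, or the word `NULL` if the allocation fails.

Op 1: a = malloc(15) -> a = 0; heap: [0-14 ALLOC][15-47 FREE]
Op 2: b = malloc(14) -> b = 15; heap: [0-14 ALLOC][15-28 ALLOC][29-47 FREE]
Op 3: free(a) -> (freed a); heap: [0-14 FREE][15-28 ALLOC][29-47 FREE]
Op 4: free(b) -> (freed b); heap: [0-47 FREE]
Op 5: c = malloc(13) -> c = 0; heap: [0-12 ALLOC][13-47 FREE]
malloc(2): first-fit scan over [0-12 ALLOC][13-47 FREE] -> 13

Answer: 13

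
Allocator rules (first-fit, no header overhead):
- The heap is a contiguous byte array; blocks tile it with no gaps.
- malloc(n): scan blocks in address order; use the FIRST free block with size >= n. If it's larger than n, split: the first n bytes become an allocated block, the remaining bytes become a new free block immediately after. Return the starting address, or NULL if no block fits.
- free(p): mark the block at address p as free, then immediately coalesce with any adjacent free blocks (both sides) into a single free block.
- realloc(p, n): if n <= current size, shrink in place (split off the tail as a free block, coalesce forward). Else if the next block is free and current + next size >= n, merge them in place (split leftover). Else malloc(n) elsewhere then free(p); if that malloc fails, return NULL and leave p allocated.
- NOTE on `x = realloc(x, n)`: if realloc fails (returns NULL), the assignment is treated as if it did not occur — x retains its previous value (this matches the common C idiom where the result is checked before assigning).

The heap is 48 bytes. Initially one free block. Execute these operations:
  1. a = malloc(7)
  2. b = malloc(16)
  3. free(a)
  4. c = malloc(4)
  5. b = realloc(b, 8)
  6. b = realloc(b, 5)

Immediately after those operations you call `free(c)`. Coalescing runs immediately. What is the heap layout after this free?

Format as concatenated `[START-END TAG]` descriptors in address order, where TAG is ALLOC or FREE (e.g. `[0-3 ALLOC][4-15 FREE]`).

Answer: [0-6 FREE][7-11 ALLOC][12-47 FREE]

Derivation:
Op 1: a = malloc(7) -> a = 0; heap: [0-6 ALLOC][7-47 FREE]
Op 2: b = malloc(16) -> b = 7; heap: [0-6 ALLOC][7-22 ALLOC][23-47 FREE]
Op 3: free(a) -> (freed a); heap: [0-6 FREE][7-22 ALLOC][23-47 FREE]
Op 4: c = malloc(4) -> c = 0; heap: [0-3 ALLOC][4-6 FREE][7-22 ALLOC][23-47 FREE]
Op 5: b = realloc(b, 8) -> b = 7; heap: [0-3 ALLOC][4-6 FREE][7-14 ALLOC][15-47 FREE]
Op 6: b = realloc(b, 5) -> b = 7; heap: [0-3 ALLOC][4-6 FREE][7-11 ALLOC][12-47 FREE]
free(c): c = 0 -> block [0-3 ALLOC]; mark free, coalesce with adjacent free neighbors -> [0-6 FREE][7-11 ALLOC][12-47 FREE]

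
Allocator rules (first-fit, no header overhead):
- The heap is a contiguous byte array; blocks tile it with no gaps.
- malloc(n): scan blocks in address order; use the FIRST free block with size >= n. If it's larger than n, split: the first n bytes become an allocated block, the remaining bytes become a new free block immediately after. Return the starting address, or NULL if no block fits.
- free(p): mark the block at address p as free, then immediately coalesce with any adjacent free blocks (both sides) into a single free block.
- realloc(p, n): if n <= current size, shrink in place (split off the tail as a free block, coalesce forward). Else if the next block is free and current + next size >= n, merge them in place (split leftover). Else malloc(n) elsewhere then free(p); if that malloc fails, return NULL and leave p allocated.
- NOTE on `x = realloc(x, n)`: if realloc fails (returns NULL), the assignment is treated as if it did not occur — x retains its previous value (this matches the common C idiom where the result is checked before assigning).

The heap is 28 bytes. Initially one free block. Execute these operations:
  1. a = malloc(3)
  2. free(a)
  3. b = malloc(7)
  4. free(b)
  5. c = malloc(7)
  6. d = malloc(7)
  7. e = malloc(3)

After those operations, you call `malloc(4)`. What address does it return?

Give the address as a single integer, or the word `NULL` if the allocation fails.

Answer: 17

Derivation:
Op 1: a = malloc(3) -> a = 0; heap: [0-2 ALLOC][3-27 FREE]
Op 2: free(a) -> (freed a); heap: [0-27 FREE]
Op 3: b = malloc(7) -> b = 0; heap: [0-6 ALLOC][7-27 FREE]
Op 4: free(b) -> (freed b); heap: [0-27 FREE]
Op 5: c = malloc(7) -> c = 0; heap: [0-6 ALLOC][7-27 FREE]
Op 6: d = malloc(7) -> d = 7; heap: [0-6 ALLOC][7-13 ALLOC][14-27 FREE]
Op 7: e = malloc(3) -> e = 14; heap: [0-6 ALLOC][7-13 ALLOC][14-16 ALLOC][17-27 FREE]
malloc(4): first-fit scan over [0-6 ALLOC][7-13 ALLOC][14-16 ALLOC][17-27 FREE] -> 17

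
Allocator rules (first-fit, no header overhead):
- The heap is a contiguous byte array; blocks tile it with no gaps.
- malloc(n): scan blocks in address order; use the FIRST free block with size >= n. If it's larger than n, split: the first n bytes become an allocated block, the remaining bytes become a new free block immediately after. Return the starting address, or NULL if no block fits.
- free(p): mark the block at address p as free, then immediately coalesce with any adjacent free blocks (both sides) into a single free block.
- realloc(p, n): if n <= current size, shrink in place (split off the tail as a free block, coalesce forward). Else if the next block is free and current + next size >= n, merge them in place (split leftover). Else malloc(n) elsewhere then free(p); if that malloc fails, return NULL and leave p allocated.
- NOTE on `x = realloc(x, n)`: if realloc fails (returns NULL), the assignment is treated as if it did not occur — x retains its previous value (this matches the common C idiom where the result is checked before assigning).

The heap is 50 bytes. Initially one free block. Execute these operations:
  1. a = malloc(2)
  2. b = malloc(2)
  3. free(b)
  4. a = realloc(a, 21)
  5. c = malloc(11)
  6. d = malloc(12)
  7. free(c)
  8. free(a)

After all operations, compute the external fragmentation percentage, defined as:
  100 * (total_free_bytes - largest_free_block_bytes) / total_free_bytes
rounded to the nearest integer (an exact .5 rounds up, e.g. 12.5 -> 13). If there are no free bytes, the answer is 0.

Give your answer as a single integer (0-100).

Op 1: a = malloc(2) -> a = 0; heap: [0-1 ALLOC][2-49 FREE]
Op 2: b = malloc(2) -> b = 2; heap: [0-1 ALLOC][2-3 ALLOC][4-49 FREE]
Op 3: free(b) -> (freed b); heap: [0-1 ALLOC][2-49 FREE]
Op 4: a = realloc(a, 21) -> a = 0; heap: [0-20 ALLOC][21-49 FREE]
Op 5: c = malloc(11) -> c = 21; heap: [0-20 ALLOC][21-31 ALLOC][32-49 FREE]
Op 6: d = malloc(12) -> d = 32; heap: [0-20 ALLOC][21-31 ALLOC][32-43 ALLOC][44-49 FREE]
Op 7: free(c) -> (freed c); heap: [0-20 ALLOC][21-31 FREE][32-43 ALLOC][44-49 FREE]
Op 8: free(a) -> (freed a); heap: [0-31 FREE][32-43 ALLOC][44-49 FREE]
Free blocks: [32 6] total_free=38 largest=32 -> 100*(38-32)/38 = 600/38 ≈ 15.789 -> rounds to 16

Answer: 16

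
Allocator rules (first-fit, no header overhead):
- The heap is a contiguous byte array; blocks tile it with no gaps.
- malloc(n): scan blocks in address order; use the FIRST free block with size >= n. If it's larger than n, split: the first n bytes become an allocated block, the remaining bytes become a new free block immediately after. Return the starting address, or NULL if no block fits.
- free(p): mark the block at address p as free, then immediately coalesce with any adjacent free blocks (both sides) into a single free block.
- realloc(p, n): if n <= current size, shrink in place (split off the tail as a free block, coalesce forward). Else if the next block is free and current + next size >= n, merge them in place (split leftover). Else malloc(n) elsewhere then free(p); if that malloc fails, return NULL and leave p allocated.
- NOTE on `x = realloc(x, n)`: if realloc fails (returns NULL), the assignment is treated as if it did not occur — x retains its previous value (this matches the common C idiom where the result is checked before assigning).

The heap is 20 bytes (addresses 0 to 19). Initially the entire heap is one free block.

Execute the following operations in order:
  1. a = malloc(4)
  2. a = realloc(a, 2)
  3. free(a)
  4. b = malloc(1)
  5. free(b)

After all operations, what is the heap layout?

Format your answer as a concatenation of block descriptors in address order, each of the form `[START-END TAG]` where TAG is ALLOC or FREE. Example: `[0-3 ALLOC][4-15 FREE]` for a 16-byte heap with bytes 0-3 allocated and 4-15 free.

Answer: [0-19 FREE]

Derivation:
Op 1: a = malloc(4) -> a = 0; heap: [0-3 ALLOC][4-19 FREE]
Op 2: a = realloc(a, 2) -> a = 0; heap: [0-1 ALLOC][2-19 FREE]
Op 3: free(a) -> (freed a); heap: [0-19 FREE]
Op 4: b = malloc(1) -> b = 0; heap: [0-0 ALLOC][1-19 FREE]
Op 5: free(b) -> (freed b); heap: [0-19 FREE]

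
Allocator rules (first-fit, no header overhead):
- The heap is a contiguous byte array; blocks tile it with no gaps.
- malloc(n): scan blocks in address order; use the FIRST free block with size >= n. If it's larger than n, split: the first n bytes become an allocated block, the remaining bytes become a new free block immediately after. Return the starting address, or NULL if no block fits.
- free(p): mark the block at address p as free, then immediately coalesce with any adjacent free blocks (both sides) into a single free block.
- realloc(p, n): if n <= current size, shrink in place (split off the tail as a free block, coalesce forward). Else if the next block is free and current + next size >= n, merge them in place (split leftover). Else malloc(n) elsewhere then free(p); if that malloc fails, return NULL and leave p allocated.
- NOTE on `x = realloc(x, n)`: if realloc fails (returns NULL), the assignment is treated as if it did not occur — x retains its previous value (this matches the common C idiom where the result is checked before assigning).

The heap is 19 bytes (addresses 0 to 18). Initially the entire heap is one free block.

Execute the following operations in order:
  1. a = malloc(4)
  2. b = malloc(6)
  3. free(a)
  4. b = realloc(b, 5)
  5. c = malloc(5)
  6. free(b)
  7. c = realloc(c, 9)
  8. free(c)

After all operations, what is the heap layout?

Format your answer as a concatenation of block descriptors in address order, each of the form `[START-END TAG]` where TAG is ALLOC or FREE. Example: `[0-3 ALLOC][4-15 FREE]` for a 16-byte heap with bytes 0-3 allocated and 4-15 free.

Op 1: a = malloc(4) -> a = 0; heap: [0-3 ALLOC][4-18 FREE]
Op 2: b = malloc(6) -> b = 4; heap: [0-3 ALLOC][4-9 ALLOC][10-18 FREE]
Op 3: free(a) -> (freed a); heap: [0-3 FREE][4-9 ALLOC][10-18 FREE]
Op 4: b = realloc(b, 5) -> b = 4; heap: [0-3 FREE][4-8 ALLOC][9-18 FREE]
Op 5: c = malloc(5) -> c = 9; heap: [0-3 FREE][4-8 ALLOC][9-13 ALLOC][14-18 FREE]
Op 6: free(b) -> (freed b); heap: [0-8 FREE][9-13 ALLOC][14-18 FREE]
Op 7: c = realloc(c, 9) -> c = 9; heap: [0-8 FREE][9-17 ALLOC][18-18 FREE]
Op 8: free(c) -> (freed c); heap: [0-18 FREE]

Answer: [0-18 FREE]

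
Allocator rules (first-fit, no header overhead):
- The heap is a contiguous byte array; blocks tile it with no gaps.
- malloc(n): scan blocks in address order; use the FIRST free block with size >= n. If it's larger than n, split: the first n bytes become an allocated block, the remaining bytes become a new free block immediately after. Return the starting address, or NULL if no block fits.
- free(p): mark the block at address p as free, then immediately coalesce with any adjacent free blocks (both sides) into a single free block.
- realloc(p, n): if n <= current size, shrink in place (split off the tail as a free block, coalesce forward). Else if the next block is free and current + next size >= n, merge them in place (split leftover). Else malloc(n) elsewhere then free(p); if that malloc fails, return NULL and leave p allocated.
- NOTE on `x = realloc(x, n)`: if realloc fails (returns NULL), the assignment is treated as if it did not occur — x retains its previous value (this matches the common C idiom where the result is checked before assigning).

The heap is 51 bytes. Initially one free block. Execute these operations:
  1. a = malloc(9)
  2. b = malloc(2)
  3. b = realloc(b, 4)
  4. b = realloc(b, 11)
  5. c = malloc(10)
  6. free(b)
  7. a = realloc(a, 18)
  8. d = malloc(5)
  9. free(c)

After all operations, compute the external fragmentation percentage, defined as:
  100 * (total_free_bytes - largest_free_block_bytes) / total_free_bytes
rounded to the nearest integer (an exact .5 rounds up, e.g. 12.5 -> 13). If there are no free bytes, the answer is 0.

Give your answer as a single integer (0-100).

Answer: 43

Derivation:
Op 1: a = malloc(9) -> a = 0; heap: [0-8 ALLOC][9-50 FREE]
Op 2: b = malloc(2) -> b = 9; heap: [0-8 ALLOC][9-10 ALLOC][11-50 FREE]
Op 3: b = realloc(b, 4) -> b = 9; heap: [0-8 ALLOC][9-12 ALLOC][13-50 FREE]
Op 4: b = realloc(b, 11) -> b = 9; heap: [0-8 ALLOC][9-19 ALLOC][20-50 FREE]
Op 5: c = malloc(10) -> c = 20; heap: [0-8 ALLOC][9-19 ALLOC][20-29 ALLOC][30-50 FREE]
Op 6: free(b) -> (freed b); heap: [0-8 ALLOC][9-19 FREE][20-29 ALLOC][30-50 FREE]
Op 7: a = realloc(a, 18) -> a = 0; heap: [0-17 ALLOC][18-19 FREE][20-29 ALLOC][30-50 FREE]
Op 8: d = malloc(5) -> d = 30; heap: [0-17 ALLOC][18-19 FREE][20-29 ALLOC][30-34 ALLOC][35-50 FREE]
Op 9: free(c) -> (freed c); heap: [0-17 ALLOC][18-29 FREE][30-34 ALLOC][35-50 FREE]
Free blocks: [12 16] total_free=28 largest=16 -> 100*(28-16)/28 = 1200/28 ≈ 42.857 -> rounds to 43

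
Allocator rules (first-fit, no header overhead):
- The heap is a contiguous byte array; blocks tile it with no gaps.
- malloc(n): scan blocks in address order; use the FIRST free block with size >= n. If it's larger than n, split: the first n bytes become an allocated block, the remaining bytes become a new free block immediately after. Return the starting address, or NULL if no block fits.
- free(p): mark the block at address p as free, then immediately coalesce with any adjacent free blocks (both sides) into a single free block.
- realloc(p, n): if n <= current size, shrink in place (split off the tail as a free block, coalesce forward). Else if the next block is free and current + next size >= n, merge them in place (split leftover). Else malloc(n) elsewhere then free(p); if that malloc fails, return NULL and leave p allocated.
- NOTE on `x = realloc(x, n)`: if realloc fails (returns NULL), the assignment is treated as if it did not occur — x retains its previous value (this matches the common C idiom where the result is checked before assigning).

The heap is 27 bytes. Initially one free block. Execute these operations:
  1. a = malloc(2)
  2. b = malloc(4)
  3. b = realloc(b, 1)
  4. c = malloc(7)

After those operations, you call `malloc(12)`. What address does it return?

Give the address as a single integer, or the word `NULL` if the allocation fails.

Answer: 10

Derivation:
Op 1: a = malloc(2) -> a = 0; heap: [0-1 ALLOC][2-26 FREE]
Op 2: b = malloc(4) -> b = 2; heap: [0-1 ALLOC][2-5 ALLOC][6-26 FREE]
Op 3: b = realloc(b, 1) -> b = 2; heap: [0-1 ALLOC][2-2 ALLOC][3-26 FREE]
Op 4: c = malloc(7) -> c = 3; heap: [0-1 ALLOC][2-2 ALLOC][3-9 ALLOC][10-26 FREE]
malloc(12): first-fit scan over [0-1 ALLOC][2-2 ALLOC][3-9 ALLOC][10-26 FREE] -> 10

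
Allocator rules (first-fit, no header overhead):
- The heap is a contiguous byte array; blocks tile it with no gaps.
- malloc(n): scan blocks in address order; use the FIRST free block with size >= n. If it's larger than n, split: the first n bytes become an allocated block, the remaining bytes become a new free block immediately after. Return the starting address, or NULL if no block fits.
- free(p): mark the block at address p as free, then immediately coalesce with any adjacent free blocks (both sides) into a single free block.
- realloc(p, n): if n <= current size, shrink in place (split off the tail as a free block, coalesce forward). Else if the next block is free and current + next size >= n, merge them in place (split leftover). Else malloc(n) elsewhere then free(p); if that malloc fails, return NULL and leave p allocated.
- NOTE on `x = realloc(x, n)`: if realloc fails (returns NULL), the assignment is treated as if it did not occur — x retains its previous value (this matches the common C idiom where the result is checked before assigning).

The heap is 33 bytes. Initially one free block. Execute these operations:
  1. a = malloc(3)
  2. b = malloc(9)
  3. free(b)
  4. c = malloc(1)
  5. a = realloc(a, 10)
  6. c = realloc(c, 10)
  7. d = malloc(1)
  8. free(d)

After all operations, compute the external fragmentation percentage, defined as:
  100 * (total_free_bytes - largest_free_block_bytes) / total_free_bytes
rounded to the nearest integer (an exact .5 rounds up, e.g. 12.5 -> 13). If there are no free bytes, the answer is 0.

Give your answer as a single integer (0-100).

Answer: 31

Derivation:
Op 1: a = malloc(3) -> a = 0; heap: [0-2 ALLOC][3-32 FREE]
Op 2: b = malloc(9) -> b = 3; heap: [0-2 ALLOC][3-11 ALLOC][12-32 FREE]
Op 3: free(b) -> (freed b); heap: [0-2 ALLOC][3-32 FREE]
Op 4: c = malloc(1) -> c = 3; heap: [0-2 ALLOC][3-3 ALLOC][4-32 FREE]
Op 5: a = realloc(a, 10) -> a = 4; heap: [0-2 FREE][3-3 ALLOC][4-13 ALLOC][14-32 FREE]
Op 6: c = realloc(c, 10) -> c = 14; heap: [0-3 FREE][4-13 ALLOC][14-23 ALLOC][24-32 FREE]
Op 7: d = malloc(1) -> d = 0; heap: [0-0 ALLOC][1-3 FREE][4-13 ALLOC][14-23 ALLOC][24-32 FREE]
Op 8: free(d) -> (freed d); heap: [0-3 FREE][4-13 ALLOC][14-23 ALLOC][24-32 FREE]
Free blocks: [4 9] total_free=13 largest=9 -> 100*(13-9)/13 = 400/13 ≈ 30.769 -> rounds to 31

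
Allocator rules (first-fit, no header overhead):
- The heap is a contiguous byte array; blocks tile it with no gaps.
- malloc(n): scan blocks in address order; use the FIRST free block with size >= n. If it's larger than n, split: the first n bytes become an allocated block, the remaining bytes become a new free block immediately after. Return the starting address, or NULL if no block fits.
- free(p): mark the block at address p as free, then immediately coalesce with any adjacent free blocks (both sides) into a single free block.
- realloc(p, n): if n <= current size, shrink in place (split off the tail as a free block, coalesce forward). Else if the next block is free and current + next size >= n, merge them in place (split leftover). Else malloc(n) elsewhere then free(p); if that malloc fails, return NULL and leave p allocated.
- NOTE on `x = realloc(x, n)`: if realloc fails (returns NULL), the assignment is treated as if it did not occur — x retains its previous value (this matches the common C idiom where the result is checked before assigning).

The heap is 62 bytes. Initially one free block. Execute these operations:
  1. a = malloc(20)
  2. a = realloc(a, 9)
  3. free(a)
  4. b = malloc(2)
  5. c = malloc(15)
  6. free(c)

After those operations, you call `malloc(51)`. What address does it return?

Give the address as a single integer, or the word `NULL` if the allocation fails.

Answer: 2

Derivation:
Op 1: a = malloc(20) -> a = 0; heap: [0-19 ALLOC][20-61 FREE]
Op 2: a = realloc(a, 9) -> a = 0; heap: [0-8 ALLOC][9-61 FREE]
Op 3: free(a) -> (freed a); heap: [0-61 FREE]
Op 4: b = malloc(2) -> b = 0; heap: [0-1 ALLOC][2-61 FREE]
Op 5: c = malloc(15) -> c = 2; heap: [0-1 ALLOC][2-16 ALLOC][17-61 FREE]
Op 6: free(c) -> (freed c); heap: [0-1 ALLOC][2-61 FREE]
malloc(51): first-fit scan over [0-1 ALLOC][2-61 FREE] -> 2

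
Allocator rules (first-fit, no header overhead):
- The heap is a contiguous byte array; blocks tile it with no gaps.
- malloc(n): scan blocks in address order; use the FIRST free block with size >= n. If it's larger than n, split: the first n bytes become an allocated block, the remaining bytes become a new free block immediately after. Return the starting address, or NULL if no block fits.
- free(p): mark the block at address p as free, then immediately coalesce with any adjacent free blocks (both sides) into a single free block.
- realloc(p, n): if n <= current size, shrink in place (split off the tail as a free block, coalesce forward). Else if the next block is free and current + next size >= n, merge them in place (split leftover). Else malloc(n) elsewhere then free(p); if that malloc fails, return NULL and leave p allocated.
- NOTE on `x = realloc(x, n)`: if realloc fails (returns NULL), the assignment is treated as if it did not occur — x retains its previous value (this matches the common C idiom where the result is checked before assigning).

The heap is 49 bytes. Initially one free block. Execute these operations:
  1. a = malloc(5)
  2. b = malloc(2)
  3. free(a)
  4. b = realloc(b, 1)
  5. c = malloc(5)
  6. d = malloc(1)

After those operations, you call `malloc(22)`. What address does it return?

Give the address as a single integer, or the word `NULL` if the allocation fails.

Answer: 7

Derivation:
Op 1: a = malloc(5) -> a = 0; heap: [0-4 ALLOC][5-48 FREE]
Op 2: b = malloc(2) -> b = 5; heap: [0-4 ALLOC][5-6 ALLOC][7-48 FREE]
Op 3: free(a) -> (freed a); heap: [0-4 FREE][5-6 ALLOC][7-48 FREE]
Op 4: b = realloc(b, 1) -> b = 5; heap: [0-4 FREE][5-5 ALLOC][6-48 FREE]
Op 5: c = malloc(5) -> c = 0; heap: [0-4 ALLOC][5-5 ALLOC][6-48 FREE]
Op 6: d = malloc(1) -> d = 6; heap: [0-4 ALLOC][5-5 ALLOC][6-6 ALLOC][7-48 FREE]
malloc(22): first-fit scan over [0-4 ALLOC][5-5 ALLOC][6-6 ALLOC][7-48 FREE] -> 7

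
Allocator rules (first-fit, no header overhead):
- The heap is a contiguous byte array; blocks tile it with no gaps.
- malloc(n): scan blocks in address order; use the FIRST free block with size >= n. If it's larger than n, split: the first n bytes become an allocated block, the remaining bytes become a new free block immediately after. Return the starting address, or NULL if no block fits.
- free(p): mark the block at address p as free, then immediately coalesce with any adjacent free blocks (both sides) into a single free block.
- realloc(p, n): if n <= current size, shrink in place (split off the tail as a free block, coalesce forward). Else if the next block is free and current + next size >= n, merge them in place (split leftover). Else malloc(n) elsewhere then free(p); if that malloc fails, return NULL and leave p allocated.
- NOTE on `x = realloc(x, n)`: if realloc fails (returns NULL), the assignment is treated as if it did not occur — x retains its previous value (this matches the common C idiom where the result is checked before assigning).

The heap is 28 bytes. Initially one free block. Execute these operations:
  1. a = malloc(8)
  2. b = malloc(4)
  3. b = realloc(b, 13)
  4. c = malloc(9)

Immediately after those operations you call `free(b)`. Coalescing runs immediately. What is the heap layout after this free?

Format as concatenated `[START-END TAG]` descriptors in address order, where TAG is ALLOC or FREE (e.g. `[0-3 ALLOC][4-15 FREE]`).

Op 1: a = malloc(8) -> a = 0; heap: [0-7 ALLOC][8-27 FREE]
Op 2: b = malloc(4) -> b = 8; heap: [0-7 ALLOC][8-11 ALLOC][12-27 FREE]
Op 3: b = realloc(b, 13) -> b = 8; heap: [0-7 ALLOC][8-20 ALLOC][21-27 FREE]
Op 4: c = malloc(9) -> c = NULL; heap: [0-7 ALLOC][8-20 ALLOC][21-27 FREE]
free(b): b = 8 -> block [8-20 ALLOC]; mark free, coalesce with adjacent free neighbors -> [0-7 ALLOC][8-27 FREE]

Answer: [0-7 ALLOC][8-27 FREE]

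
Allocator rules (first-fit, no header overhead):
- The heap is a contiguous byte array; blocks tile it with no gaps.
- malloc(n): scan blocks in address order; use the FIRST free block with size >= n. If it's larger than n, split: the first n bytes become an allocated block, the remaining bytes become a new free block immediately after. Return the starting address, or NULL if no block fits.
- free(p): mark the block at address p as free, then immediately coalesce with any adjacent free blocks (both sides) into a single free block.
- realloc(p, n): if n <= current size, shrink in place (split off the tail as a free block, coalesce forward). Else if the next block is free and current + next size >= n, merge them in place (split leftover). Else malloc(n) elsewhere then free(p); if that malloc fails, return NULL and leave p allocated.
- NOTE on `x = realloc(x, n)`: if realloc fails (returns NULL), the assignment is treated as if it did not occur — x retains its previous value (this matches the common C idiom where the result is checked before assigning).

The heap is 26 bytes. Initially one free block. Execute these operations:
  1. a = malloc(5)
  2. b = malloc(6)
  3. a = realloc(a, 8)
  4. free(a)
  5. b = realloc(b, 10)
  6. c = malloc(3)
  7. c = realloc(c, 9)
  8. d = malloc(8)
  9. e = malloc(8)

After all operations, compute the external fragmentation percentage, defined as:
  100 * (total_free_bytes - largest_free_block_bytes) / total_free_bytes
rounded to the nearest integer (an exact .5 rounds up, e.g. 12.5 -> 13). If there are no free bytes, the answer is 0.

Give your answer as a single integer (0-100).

Op 1: a = malloc(5) -> a = 0; heap: [0-4 ALLOC][5-25 FREE]
Op 2: b = malloc(6) -> b = 5; heap: [0-4 ALLOC][5-10 ALLOC][11-25 FREE]
Op 3: a = realloc(a, 8) -> a = 11; heap: [0-4 FREE][5-10 ALLOC][11-18 ALLOC][19-25 FREE]
Op 4: free(a) -> (freed a); heap: [0-4 FREE][5-10 ALLOC][11-25 FREE]
Op 5: b = realloc(b, 10) -> b = 5; heap: [0-4 FREE][5-14 ALLOC][15-25 FREE]
Op 6: c = malloc(3) -> c = 0; heap: [0-2 ALLOC][3-4 FREE][5-14 ALLOC][15-25 FREE]
Op 7: c = realloc(c, 9) -> c = 15; heap: [0-4 FREE][5-14 ALLOC][15-23 ALLOC][24-25 FREE]
Op 8: d = malloc(8) -> d = NULL; heap: [0-4 FREE][5-14 ALLOC][15-23 ALLOC][24-25 FREE]
Op 9: e = malloc(8) -> e = NULL; heap: [0-4 FREE][5-14 ALLOC][15-23 ALLOC][24-25 FREE]
Free blocks: [5 2] total_free=7 largest=5 -> 100*(7-5)/7 = 200/7 ≈ 28.571 -> rounds to 29

Answer: 29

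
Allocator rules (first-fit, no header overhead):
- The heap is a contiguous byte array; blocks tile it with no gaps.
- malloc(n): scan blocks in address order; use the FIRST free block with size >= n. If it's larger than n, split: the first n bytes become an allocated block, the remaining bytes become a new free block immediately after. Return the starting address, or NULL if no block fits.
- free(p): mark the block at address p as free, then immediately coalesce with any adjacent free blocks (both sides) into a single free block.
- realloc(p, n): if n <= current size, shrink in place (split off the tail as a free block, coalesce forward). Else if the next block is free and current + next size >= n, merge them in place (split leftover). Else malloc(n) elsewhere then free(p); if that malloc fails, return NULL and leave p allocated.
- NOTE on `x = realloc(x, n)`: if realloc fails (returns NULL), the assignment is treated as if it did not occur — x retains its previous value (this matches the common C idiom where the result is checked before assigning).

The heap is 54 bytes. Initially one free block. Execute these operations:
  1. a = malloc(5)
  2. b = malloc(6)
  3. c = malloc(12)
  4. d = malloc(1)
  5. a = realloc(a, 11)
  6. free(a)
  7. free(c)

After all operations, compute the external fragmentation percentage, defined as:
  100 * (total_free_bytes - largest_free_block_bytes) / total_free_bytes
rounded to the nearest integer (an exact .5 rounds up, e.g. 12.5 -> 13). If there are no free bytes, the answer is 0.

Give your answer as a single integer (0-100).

Answer: 36

Derivation:
Op 1: a = malloc(5) -> a = 0; heap: [0-4 ALLOC][5-53 FREE]
Op 2: b = malloc(6) -> b = 5; heap: [0-4 ALLOC][5-10 ALLOC][11-53 FREE]
Op 3: c = malloc(12) -> c = 11; heap: [0-4 ALLOC][5-10 ALLOC][11-22 ALLOC][23-53 FREE]
Op 4: d = malloc(1) -> d = 23; heap: [0-4 ALLOC][5-10 ALLOC][11-22 ALLOC][23-23 ALLOC][24-53 FREE]
Op 5: a = realloc(a, 11) -> a = 24; heap: [0-4 FREE][5-10 ALLOC][11-22 ALLOC][23-23 ALLOC][24-34 ALLOC][35-53 FREE]
Op 6: free(a) -> (freed a); heap: [0-4 FREE][5-10 ALLOC][11-22 ALLOC][23-23 ALLOC][24-53 FREE]
Op 7: free(c) -> (freed c); heap: [0-4 FREE][5-10 ALLOC][11-22 FREE][23-23 ALLOC][24-53 FREE]
Free blocks: [5 12 30] total_free=47 largest=30 -> 100*(47-30)/47 = 1700/47 ≈ 36.170 -> rounds to 36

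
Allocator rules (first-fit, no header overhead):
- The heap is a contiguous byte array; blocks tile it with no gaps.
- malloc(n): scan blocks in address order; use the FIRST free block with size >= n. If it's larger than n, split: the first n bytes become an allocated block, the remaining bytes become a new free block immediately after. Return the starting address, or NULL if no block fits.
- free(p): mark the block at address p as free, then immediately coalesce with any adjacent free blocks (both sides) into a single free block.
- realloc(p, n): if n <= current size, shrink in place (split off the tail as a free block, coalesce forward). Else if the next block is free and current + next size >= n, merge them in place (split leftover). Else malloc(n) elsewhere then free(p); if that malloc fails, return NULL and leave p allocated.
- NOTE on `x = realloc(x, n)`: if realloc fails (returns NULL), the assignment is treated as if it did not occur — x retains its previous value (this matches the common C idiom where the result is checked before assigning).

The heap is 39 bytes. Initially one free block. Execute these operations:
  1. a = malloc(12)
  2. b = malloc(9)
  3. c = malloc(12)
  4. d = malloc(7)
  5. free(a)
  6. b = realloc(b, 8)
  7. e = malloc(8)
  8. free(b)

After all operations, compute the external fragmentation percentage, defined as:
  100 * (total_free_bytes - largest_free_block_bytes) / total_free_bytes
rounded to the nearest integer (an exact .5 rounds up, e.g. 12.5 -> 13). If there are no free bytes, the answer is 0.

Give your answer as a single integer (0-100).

Answer: 32

Derivation:
Op 1: a = malloc(12) -> a = 0; heap: [0-11 ALLOC][12-38 FREE]
Op 2: b = malloc(9) -> b = 12; heap: [0-11 ALLOC][12-20 ALLOC][21-38 FREE]
Op 3: c = malloc(12) -> c = 21; heap: [0-11 ALLOC][12-20 ALLOC][21-32 ALLOC][33-38 FREE]
Op 4: d = malloc(7) -> d = NULL; heap: [0-11 ALLOC][12-20 ALLOC][21-32 ALLOC][33-38 FREE]
Op 5: free(a) -> (freed a); heap: [0-11 FREE][12-20 ALLOC][21-32 ALLOC][33-38 FREE]
Op 6: b = realloc(b, 8) -> b = 12; heap: [0-11 FREE][12-19 ALLOC][20-20 FREE][21-32 ALLOC][33-38 FREE]
Op 7: e = malloc(8) -> e = 0; heap: [0-7 ALLOC][8-11 FREE][12-19 ALLOC][20-20 FREE][21-32 ALLOC][33-38 FREE]
Op 8: free(b) -> (freed b); heap: [0-7 ALLOC][8-20 FREE][21-32 ALLOC][33-38 FREE]
Free blocks: [13 6] total_free=19 largest=13 -> 100*(19-13)/19 = 600/19 ≈ 31.579 -> rounds to 32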